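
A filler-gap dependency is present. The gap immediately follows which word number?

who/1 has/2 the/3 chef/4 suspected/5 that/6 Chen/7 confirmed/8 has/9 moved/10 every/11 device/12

8

The displaced element is "who" (word 1).
It is linked across 2 clause boundaries (that → Ø).
It functions as the subject of "moved", so the gap sits immediately after word 8 ("confirmed").
Base order: The chef has suspected that Chen confirmed that who has moved every device.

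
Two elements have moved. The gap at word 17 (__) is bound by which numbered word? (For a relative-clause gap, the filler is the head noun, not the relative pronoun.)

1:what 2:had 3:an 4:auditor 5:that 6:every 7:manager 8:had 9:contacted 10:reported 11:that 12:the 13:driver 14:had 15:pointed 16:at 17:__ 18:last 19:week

1

The marked gap is the object of the preposition "at" of "pointed".
Its filler is the fronted wh-phrase "what", at word 1.
(The other dependency links word 4 to a gap after word 9.)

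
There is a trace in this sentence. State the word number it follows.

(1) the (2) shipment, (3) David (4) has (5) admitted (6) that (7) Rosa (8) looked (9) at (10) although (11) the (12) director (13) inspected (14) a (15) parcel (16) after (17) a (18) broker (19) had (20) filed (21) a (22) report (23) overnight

9

The displaced element is "the shipment" (word 2).
It is linked across 1 clause boundary (that).
It functions as the object of the preposition "at" of "looked", so the gap sits immediately after word 9 ("at").
Base order: David has admitted that Rosa looked at the shipment although the director inspected a parcel after a broker had filed a report overnight.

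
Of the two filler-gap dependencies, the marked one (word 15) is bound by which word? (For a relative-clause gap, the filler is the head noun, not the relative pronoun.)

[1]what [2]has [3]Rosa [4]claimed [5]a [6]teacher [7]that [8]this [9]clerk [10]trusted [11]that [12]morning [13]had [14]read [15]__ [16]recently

1

The marked gap is the direct object of "read".
Its filler is the fronted wh-phrase "what", at word 1.
(The other dependency links word 6 to a gap after word 10.)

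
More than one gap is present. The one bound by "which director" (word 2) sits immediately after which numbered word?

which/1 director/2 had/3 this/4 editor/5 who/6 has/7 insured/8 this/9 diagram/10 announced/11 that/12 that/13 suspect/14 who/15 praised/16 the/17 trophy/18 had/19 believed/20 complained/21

The displaced element is "which director" (word 2).
It is linked across 2 clause boundaries (that → Ø).
It functions as the subject of "complained", so the gap sits immediately after word 20 ("believed").
Base order: This editor who has insured this diagram had announced that that suspect who praised the trophy had believed which director complained.

20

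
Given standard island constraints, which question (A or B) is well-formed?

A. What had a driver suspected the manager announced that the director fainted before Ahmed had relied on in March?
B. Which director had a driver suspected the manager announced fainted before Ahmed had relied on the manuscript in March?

In A, the wh-phrase is extracted from inside an adjunct island (introduced by "before"), which blocks movement.
In B, the extraction path crosses only that-complement boundaries, which are transparent.
So B is grammatical.

B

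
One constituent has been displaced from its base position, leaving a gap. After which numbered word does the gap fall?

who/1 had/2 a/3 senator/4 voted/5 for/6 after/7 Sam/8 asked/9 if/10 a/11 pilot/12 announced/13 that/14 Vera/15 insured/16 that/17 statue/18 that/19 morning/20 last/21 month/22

The displaced element is "who" (word 1).
It functions as the object of the preposition "for" of "voted", so the gap sits immediately after word 6 ("for").
Base order: A senator had voted for who after Sam asked if a pilot announced that Vera insured that statue that morning last month.

6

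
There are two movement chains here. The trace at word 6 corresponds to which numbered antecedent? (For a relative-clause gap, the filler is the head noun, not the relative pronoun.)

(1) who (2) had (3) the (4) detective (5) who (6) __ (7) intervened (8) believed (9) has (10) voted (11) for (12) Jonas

4

The marked gap is inside the relative clause, the subject of "intervened".
Its filler is the head noun "detective" (via "who"), at word 4.
(The other dependency links word 1 to a gap after word 8.)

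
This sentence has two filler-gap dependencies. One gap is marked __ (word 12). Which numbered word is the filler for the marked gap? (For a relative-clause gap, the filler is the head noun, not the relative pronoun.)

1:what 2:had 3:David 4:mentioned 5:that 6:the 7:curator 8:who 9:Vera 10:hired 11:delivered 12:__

1

The marked gap is the direct object of "delivered".
Its filler is the fronted wh-phrase "what", at word 1.
(The other dependency links word 7 to a gap after word 10.)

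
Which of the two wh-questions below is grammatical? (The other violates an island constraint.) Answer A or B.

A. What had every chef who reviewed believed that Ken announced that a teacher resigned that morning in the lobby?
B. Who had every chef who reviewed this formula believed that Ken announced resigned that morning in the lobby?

In A, the wh-phrase is extracted from inside a complex-NP island (relative clause) (introduced by "who"), which blocks movement.
In B, the extraction path crosses only that-complement boundaries, which are transparent.
So B is grammatical.

B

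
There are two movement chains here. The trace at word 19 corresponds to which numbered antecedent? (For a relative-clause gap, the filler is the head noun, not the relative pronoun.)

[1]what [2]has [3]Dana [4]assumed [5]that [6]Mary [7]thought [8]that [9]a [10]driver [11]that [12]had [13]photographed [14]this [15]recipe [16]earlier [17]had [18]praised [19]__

The marked gap is the direct object of "praised".
Its filler is the fronted wh-phrase "what", at word 1.
(The other dependency links word 10 to a gap after word 11.)

1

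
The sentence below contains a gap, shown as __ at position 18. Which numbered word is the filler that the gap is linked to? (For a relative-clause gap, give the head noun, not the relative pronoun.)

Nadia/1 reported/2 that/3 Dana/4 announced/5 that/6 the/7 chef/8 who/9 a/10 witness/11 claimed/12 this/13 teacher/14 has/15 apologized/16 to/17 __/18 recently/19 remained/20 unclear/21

8

The gap at 18 is the prepositional object of "apologized", inside a relative clause.
The relative pronoun is "who" (word 9); it is bound by the head noun immediately before it.
Its filler is the head noun "chef", at word 8.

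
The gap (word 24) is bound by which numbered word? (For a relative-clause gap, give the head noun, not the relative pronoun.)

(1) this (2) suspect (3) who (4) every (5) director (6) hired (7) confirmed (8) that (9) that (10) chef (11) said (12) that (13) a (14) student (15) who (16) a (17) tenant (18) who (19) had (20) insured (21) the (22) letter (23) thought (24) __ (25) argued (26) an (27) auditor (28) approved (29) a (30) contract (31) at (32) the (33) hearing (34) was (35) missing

14

The gap at 24 is the subject of "argued", inside a relative clause.
The relative pronoun is "who" (word 15); it is bound by the head noun immediately before it.
Its filler is the head noun "student", at word 14.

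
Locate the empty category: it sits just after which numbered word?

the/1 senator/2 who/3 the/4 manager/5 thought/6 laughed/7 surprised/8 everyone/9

6

The displaced element is "the senator" (word 2).
It is linked across 1 clause boundary (Ø).
It functions as the subject of "laughed", so the gap sits immediately after word 6 ("thought").
Base order: The manager thought that the senator laughed.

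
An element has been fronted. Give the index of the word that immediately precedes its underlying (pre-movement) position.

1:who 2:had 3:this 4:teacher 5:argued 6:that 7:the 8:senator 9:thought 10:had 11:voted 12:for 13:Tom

The displaced element is "who" (word 1).
It is linked across 2 clause boundaries (that → Ø).
It functions as the subject of "voted", so the gap sits immediately after word 9 ("thought").
Base order: This teacher had argued that the senator thought that who had voted for Tom.

9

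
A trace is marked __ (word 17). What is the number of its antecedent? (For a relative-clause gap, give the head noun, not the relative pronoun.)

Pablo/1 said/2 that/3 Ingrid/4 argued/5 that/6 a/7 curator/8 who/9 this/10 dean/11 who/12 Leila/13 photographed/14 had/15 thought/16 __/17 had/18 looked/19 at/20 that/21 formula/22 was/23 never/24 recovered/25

The gap at 17 is the subject of "looked", inside a relative clause.
The relative pronoun is "who" (word 9); it is bound by the head noun immediately before it.
Its filler is the head noun "curator", at word 8.

8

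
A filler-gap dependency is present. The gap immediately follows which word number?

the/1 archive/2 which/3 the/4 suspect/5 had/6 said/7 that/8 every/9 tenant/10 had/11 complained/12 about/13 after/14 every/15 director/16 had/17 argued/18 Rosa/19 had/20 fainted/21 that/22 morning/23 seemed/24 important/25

13

The displaced element is "the archive" (word 2).
It is linked across 1 clause boundary (that).
It functions as the object of the preposition "about" of "complained", so the gap sits immediately after word 13 ("about").
Base order: The suspect had said that every tenant had complained about the archive after every director had argued Rosa had fainted that morning.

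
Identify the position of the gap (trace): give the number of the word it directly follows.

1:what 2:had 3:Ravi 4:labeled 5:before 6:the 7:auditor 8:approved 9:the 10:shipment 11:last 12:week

The displaced element is "what" (word 1).
It functions as the direct object of "labeled", so the gap sits immediately after word 4 ("labeled").
Base order: Ravi had labeled what before the auditor approved the shipment last week.

4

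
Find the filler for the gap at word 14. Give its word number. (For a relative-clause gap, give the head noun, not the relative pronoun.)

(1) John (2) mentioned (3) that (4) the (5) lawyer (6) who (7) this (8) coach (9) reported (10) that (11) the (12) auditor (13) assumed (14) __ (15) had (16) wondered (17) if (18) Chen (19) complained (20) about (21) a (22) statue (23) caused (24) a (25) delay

5

The gap at 14 is the subject of "wondered", inside a relative clause.
The relative pronoun is "who" (word 6); it is bound by the head noun immediately before it.
Its filler is the head noun "lawyer", at word 5.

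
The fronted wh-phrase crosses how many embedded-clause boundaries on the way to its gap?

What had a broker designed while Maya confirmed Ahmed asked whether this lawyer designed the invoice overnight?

0

"what" originates inside the matrix clause — no clause boundary is crossed.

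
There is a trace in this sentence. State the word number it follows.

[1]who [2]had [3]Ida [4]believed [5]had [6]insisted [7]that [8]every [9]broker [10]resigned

4

The displaced element is "who" (word 1).
It is linked across 1 clause boundary (Ø).
It functions as the subject of "insisted", so the gap sits immediately after word 4 ("believed").
Base order: Ida had believed who had insisted that every broker resigned.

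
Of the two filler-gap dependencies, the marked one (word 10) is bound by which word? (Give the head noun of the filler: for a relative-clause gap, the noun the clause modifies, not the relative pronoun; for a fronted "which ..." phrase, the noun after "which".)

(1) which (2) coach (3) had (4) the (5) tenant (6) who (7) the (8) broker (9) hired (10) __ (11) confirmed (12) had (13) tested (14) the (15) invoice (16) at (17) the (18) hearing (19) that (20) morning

The marked gap is inside the relative clause, the direct object of "hired".
Its filler is the head noun "tenant" (via "who"), at word 5.
(The other dependency links word 2 to a gap after word 11.)

5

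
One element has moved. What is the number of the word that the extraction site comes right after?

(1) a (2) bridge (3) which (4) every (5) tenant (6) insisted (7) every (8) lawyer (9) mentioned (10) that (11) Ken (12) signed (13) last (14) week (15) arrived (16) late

12

The displaced element is "a bridge" (word 2).
It is linked across 2 clause boundaries (Ø → that).
It functions as the direct object of "signed", so the gap sits immediately after word 12 ("signed").
Base order: Every tenant insisted every lawyer mentioned that Ken signed a bridge last week.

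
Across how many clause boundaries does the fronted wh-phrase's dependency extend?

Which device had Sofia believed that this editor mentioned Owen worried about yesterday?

"which device" is extracted from the PP object of "worried".
Boundaries crossed, outermost first: [that], [Ø] — 2 in total.

2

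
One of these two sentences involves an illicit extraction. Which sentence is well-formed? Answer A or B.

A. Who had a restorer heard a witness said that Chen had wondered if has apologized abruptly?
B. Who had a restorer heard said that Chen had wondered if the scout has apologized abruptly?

In A, the wh-phrase is extracted from inside a wh-island (introduced by "if"), which blocks movement.
In B, the extraction path crosses only that-complement boundaries, which are transparent.
So B is grammatical.

B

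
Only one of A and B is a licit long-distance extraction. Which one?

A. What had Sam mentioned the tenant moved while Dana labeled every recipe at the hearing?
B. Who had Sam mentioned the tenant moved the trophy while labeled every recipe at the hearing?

In B, the wh-phrase is extracted from inside an adjunct island (introduced by "while"), which blocks movement.
In A, the extraction path crosses only that-complement boundaries, which are transparent.
So A is grammatical.

A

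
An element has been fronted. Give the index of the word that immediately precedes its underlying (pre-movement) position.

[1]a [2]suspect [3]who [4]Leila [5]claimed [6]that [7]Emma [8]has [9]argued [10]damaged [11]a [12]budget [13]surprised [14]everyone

9

The displaced element is "a suspect" (word 2).
It is linked across 2 clause boundaries (that → Ø).
It functions as the subject of "damaged", so the gap sits immediately after word 9 ("argued").
Base order: Leila claimed that Emma has argued that a suspect damaged a budget.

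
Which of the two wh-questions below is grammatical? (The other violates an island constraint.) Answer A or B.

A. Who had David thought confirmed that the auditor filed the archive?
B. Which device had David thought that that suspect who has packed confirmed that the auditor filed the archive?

A

In B, the wh-phrase is extracted from inside a complex-NP island (relative clause) (introduced by "who"), which blocks movement.
In A, the extraction path crosses only that-complement boundaries, which are transparent.
So A is grammatical.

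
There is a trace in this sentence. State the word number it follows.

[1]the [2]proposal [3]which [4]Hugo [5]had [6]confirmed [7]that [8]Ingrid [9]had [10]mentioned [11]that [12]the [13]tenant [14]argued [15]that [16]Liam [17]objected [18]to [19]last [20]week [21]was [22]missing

The displaced element is "the proposal" (word 2).
It is linked across 3 clause boundaries (that → that → that).
It functions as the object of the preposition "to" of "objected", so the gap sits immediately after word 18 ("to").
Base order: Hugo had confirmed that Ingrid had mentioned that the tenant argued that Liam objected to the proposal last week.

18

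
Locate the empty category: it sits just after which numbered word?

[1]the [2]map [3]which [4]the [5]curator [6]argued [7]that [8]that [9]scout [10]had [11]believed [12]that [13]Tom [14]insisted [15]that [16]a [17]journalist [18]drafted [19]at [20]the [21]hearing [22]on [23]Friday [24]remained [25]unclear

18

The displaced element is "the map" (word 2).
It is linked across 3 clause boundaries (that → that → that).
It functions as the direct object of "drafted", so the gap sits immediately after word 18 ("drafted").
Base order: The curator argued that that scout had believed that Tom insisted that a journalist drafted the map at the hearing on Friday.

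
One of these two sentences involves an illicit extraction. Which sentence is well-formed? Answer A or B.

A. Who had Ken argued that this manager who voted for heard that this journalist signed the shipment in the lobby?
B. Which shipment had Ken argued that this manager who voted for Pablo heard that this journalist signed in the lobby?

B

In A, the wh-phrase is extracted from inside a complex-NP island (relative clause) (introduced by "who"), which blocks movement.
In B, the extraction path crosses only that-complement boundaries, which are transparent.
So B is grammatical.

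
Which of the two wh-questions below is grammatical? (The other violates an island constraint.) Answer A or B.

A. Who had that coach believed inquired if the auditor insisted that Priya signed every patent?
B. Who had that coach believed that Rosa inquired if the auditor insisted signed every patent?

In B, the wh-phrase is extracted from inside a wh-island (introduced by "if"), which blocks movement.
In A, the extraction path crosses only that-complement boundaries, which are transparent.
So A is grammatical.

A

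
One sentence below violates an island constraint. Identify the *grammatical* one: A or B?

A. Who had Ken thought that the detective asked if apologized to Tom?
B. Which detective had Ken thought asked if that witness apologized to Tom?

B

In A, the wh-phrase is extracted from inside a wh-island (introduced by "if"), which blocks movement.
In B, the extraction path crosses only that-complement boundaries, which are transparent.
So B is grammatical.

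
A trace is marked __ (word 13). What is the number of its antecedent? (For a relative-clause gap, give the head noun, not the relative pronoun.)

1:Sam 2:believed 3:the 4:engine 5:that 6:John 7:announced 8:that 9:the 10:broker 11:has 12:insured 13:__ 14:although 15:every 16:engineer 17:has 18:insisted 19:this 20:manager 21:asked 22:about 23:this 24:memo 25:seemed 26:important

The gap at 13 is the object of "insured", inside a relative clause.
The relative pronoun is "that" (word 5); it is bound by the head noun immediately before it.
Its filler is the head noun "engine", at word 4.

4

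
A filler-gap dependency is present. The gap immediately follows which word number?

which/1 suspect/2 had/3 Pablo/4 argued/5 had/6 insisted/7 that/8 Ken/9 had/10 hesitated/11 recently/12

The displaced element is "which suspect" (word 2).
It is linked across 1 clause boundary (Ø).
It functions as the subject of "insisted", so the gap sits immediately after word 5 ("argued").
Base order: Pablo had argued that which suspect had insisted that Ken had hesitated recently.

5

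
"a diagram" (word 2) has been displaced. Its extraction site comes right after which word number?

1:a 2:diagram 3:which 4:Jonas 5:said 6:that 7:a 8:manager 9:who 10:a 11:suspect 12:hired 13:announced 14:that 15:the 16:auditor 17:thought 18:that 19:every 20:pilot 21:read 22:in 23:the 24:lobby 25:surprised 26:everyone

21

The displaced element is "a diagram" (word 2).
It is linked across 3 clause boundaries (that → that → that).
It functions as the direct object of "read", so the gap sits immediately after word 21 ("read").
Base order: Jonas said that a manager who a suspect hired announced that the auditor thought that every pilot read a diagram in the lobby.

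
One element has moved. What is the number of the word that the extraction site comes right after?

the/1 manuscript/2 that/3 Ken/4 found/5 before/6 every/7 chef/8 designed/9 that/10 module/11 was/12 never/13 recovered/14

The displaced element is "the manuscript" (word 2).
It functions as the direct object of "found", so the gap sits immediately after word 5 ("found").
Base order: Ken found the manuscript before every chef designed that module.

5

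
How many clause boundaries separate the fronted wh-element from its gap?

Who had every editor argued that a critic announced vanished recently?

2

"who" is extracted from the subject of "vanished".
Boundaries crossed, outermost first: [that], [Ø] — 2 in total.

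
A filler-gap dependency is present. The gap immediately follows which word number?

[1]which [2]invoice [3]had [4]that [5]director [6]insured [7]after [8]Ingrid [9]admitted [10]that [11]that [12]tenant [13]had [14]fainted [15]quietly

6

The displaced element is "which invoice" (word 2).
It functions as the direct object of "insured", so the gap sits immediately after word 6 ("insured").
Base order: That director had insured which invoice after Ingrid admitted that that tenant had fainted quietly.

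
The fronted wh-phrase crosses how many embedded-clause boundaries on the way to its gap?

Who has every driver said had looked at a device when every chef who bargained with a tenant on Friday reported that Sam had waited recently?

1

"who" is extracted from the subject of "looked".
Boundaries crossed, outermost first: [Ø] — 1 in total.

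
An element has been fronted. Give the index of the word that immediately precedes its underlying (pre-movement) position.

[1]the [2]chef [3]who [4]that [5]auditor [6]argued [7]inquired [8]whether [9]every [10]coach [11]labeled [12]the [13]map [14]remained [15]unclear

6

The displaced element is "the chef" (word 2).
It is linked across 1 clause boundary (Ø).
It functions as the subject of "inquired", so the gap sits immediately after word 6 ("argued").
Base order: That auditor argued that the chef inquired whether every coach labeled the map.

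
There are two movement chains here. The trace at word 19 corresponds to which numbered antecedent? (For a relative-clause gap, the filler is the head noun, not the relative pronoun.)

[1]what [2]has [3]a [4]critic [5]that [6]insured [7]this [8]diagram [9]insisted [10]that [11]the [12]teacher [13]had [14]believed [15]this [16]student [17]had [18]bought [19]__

1

The marked gap is the direct object of "bought".
Its filler is the fronted wh-phrase "what", at word 1.
(The other dependency links word 4 to a gap after word 5.)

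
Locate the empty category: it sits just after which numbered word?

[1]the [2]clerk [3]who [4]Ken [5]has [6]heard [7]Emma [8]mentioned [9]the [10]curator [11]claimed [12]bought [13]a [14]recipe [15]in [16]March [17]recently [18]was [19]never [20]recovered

11

The displaced element is "the clerk" (word 2).
It is linked across 3 clause boundaries (Ø → Ø → Ø).
It functions as the subject of "bought", so the gap sits immediately after word 11 ("claimed").
Base order: Ken has heard Emma mentioned the curator claimed that the clerk bought a recipe in March recently.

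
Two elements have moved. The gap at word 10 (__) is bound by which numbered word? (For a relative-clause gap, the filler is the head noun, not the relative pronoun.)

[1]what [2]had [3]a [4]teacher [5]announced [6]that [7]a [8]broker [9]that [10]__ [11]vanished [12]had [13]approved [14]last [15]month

8

The marked gap is inside the relative clause, the subject of "vanished".
Its filler is the head noun "broker" (via "that"), at word 8.
(The other dependency links word 1 to a gap after word 13.)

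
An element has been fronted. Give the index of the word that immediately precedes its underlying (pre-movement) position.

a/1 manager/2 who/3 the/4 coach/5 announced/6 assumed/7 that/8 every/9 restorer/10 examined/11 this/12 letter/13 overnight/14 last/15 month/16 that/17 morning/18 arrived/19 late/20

The displaced element is "a manager" (word 2).
It is linked across 1 clause boundary (Ø).
It functions as the subject of "assumed", so the gap sits immediately after word 6 ("announced").
Base order: The coach announced a manager assumed that every restorer examined this letter overnight last month that morning.

6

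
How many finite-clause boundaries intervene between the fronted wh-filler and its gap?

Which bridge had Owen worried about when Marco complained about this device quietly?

"which bridge" originates inside the matrix clause — no clause boundary is crossed.

0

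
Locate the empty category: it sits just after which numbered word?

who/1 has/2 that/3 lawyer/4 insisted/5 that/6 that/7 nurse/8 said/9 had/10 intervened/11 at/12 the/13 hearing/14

9

The displaced element is "who" (word 1).
It is linked across 2 clause boundaries (that → Ø).
It functions as the subject of "intervened", so the gap sits immediately after word 9 ("said").
Base order: That lawyer has insisted that that nurse said who had intervened at the hearing.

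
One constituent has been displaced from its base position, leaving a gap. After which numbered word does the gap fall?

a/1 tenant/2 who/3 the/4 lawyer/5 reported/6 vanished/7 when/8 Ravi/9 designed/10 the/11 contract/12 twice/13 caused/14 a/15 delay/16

6

The displaced element is "a tenant" (word 2).
It is linked across 1 clause boundary (Ø).
It functions as the subject of "vanished", so the gap sits immediately after word 6 ("reported").
Base order: The lawyer reported that a tenant vanished when Ravi designed the contract twice.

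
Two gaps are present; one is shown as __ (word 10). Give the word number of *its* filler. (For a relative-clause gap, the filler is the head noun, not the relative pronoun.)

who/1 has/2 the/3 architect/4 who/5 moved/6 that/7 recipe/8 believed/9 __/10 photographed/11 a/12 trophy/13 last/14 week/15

The marked gap is the subject of "photographed".
Its filler is the fronted wh-phrase "who", at word 1.
(The other dependency links word 4 to a gap after word 5.)

1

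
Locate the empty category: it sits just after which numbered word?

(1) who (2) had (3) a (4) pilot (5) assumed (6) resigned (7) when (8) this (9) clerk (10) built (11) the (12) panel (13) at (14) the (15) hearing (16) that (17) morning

5

The displaced element is "who" (word 1).
It is linked across 1 clause boundary (Ø).
It functions as the subject of "resigned", so the gap sits immediately after word 5 ("assumed").
Base order: A pilot had assumed that who resigned when this clerk built the panel at the hearing that morning.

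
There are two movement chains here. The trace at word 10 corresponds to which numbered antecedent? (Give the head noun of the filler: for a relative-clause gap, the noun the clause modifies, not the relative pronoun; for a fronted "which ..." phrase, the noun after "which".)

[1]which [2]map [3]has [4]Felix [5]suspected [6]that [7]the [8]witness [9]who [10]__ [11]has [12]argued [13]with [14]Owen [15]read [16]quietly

8

The marked gap is inside the relative clause, the subject of "argued".
Its filler is the head noun "witness" (via "who"), at word 8.
(The other dependency links word 2 to a gap after word 15.)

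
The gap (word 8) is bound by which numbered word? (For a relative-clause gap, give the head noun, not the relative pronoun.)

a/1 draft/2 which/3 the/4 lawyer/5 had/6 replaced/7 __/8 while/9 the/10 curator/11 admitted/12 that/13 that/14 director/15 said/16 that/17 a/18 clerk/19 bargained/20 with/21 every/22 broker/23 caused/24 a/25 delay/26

2

The gap at 8 is the object of "replaced", inside a relative clause.
The relative pronoun is "which" (word 3); it is bound by the head noun immediately before it.
Its filler is the head noun "draft", at word 2.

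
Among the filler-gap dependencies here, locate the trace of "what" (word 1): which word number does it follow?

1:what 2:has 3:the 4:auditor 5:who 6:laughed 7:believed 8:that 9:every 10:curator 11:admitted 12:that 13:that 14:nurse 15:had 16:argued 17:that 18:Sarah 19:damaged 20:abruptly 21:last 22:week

19

The displaced element is "what" (word 1).
It is linked across 3 clause boundaries (that → that → that).
It functions as the direct object of "damaged", so the gap sits immediately after word 19 ("damaged").
Base order: The auditor who laughed has believed that every curator admitted that that nurse had argued that Sarah damaged what abruptly last week.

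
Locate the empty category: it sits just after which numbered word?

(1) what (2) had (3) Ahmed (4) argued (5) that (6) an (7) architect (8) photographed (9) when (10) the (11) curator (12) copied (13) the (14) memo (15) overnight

8

The displaced element is "what" (word 1).
It is linked across 1 clause boundary (that).
It functions as the direct object of "photographed", so the gap sits immediately after word 8 ("photographed").
Base order: Ahmed had argued that an architect photographed what when the curator copied the memo overnight.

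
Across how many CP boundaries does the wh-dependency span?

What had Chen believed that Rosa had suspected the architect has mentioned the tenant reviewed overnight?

3

"what" is extracted from the object of "reviewed".
Boundaries crossed, outermost first: [that], [Ø], [Ø] — 3 in total.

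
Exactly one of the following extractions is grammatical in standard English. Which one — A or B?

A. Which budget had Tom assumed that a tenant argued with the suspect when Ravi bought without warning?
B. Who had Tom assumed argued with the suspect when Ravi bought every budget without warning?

In A, the wh-phrase is extracted from inside an adjunct island (introduced by "when"), which blocks movement.
In B, the extraction path crosses only that-complement boundaries, which are transparent.
So B is grammatical.

B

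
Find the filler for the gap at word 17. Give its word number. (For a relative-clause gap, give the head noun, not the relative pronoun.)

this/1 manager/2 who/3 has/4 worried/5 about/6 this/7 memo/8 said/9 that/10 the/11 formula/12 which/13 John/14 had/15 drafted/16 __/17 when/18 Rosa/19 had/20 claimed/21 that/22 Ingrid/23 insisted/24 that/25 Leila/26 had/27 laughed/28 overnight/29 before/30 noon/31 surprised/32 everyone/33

12

The gap at 17 is the object of "drafted", inside a relative clause.
The relative pronoun is "which" (word 13); it is bound by the head noun immediately before it.
Its filler is the head noun "formula", at word 12.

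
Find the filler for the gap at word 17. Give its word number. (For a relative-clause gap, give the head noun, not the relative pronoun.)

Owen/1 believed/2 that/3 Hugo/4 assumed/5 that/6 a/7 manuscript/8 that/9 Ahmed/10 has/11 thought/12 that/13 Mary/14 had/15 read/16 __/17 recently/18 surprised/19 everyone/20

8

The gap at 17 is the object of "read", inside a relative clause.
The relative pronoun is "that" (word 9); it is bound by the head noun immediately before it.
Its filler is the head noun "manuscript", at word 8.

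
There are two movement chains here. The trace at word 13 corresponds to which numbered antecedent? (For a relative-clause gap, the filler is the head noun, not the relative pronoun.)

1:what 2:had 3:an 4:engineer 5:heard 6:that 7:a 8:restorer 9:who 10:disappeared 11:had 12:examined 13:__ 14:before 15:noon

1

The marked gap is the direct object of "examined".
Its filler is the fronted wh-phrase "what", at word 1.
(The other dependency links word 8 to a gap after word 9.)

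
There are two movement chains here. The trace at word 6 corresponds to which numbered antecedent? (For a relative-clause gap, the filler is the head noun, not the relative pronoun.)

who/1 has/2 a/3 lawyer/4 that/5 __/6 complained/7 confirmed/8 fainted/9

4

The marked gap is inside the relative clause, the subject of "complained".
Its filler is the head noun "lawyer" (via "that"), at word 4.
(The other dependency links word 1 to a gap after word 8.)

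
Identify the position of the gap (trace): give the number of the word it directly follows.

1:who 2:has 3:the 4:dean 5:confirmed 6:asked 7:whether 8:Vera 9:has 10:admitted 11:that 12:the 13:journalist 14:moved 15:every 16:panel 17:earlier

5

The displaced element is "who" (word 1).
It is linked across 1 clause boundary (Ø).
It functions as the subject of "asked", so the gap sits immediately after word 5 ("confirmed").
Base order: The dean has confirmed that who asked whether Vera has admitted that the journalist moved every panel earlier.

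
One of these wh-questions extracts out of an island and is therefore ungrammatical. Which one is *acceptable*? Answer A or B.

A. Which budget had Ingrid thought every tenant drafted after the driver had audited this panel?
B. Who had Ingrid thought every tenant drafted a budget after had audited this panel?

A

In B, the wh-phrase is extracted from inside an adjunct island (introduced by "after"), which blocks movement.
In A, the extraction path crosses only that-complement boundaries, which are transparent.
So A is grammatical.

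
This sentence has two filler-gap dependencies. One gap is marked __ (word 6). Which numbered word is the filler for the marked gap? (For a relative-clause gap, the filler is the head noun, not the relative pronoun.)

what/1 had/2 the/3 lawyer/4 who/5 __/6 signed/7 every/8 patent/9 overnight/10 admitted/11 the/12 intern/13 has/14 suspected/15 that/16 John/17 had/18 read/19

4

The marked gap is inside the relative clause, the subject of "signed".
Its filler is the head noun "lawyer" (via "who"), at word 4.
(The other dependency links word 1 to a gap after word 19.)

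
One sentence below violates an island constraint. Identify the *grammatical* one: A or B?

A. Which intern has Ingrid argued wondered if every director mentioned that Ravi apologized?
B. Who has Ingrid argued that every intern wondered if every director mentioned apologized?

A

In B, the wh-phrase is extracted from inside a wh-island (introduced by "if"), which blocks movement.
In A, the extraction path crosses only that-complement boundaries, which are transparent.
So A is grammatical.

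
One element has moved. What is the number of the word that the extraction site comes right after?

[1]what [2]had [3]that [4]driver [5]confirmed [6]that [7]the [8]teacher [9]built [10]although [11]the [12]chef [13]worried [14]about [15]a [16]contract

9

The displaced element is "what" (word 1).
It is linked across 1 clause boundary (that).
It functions as the direct object of "built", so the gap sits immediately after word 9 ("built").
Base order: That driver had confirmed that the teacher built what although the chef worried about a contract.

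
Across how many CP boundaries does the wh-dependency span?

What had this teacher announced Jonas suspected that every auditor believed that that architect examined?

3

"what" is extracted from the object of "examined".
Boundaries crossed, outermost first: [Ø], [that], [that] — 3 in total.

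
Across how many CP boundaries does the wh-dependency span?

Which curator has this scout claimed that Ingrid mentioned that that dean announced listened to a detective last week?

3

"which curator" is extracted from the subject of "listened".
Boundaries crossed, outermost first: [that], [that], [Ø] — 3 in total.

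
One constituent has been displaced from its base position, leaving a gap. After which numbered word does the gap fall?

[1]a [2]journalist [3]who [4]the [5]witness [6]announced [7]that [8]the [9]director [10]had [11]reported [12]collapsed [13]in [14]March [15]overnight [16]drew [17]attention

The displaced element is "a journalist" (word 2).
It is linked across 2 clause boundaries (that → Ø).
It functions as the subject of "collapsed", so the gap sits immediately after word 11 ("reported").
Base order: The witness announced that the director had reported a journalist collapsed in March overnight.

11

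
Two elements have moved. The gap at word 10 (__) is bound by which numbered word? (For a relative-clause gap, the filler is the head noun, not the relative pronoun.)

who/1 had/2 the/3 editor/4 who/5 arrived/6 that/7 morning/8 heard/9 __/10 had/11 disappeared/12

The marked gap is the subject of "disappeared".
Its filler is the fronted wh-phrase "who", at word 1.
(The other dependency links word 4 to a gap after word 5.)

1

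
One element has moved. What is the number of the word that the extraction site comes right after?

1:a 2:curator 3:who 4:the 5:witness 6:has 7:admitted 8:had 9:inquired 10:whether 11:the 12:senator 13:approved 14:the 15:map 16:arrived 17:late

7

The displaced element is "a curator" (word 2).
It is linked across 1 clause boundary (Ø).
It functions as the subject of "inquired", so the gap sits immediately after word 7 ("admitted").
Base order: The witness has admitted that a curator had inquired whether the senator approved the map.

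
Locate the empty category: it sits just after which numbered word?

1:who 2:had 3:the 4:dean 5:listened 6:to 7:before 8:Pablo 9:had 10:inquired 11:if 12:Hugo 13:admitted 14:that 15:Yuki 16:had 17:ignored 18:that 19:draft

6

The displaced element is "who" (word 1).
It functions as the object of the preposition "to" of "listened", so the gap sits immediately after word 6 ("to").
Base order: The dean had listened to who before Pablo had inquired if Hugo admitted that Yuki had ignored that draft.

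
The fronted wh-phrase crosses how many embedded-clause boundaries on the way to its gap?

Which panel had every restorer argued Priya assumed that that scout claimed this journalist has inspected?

3

"which panel" is extracted from the object of "inspected".
Boundaries crossed, outermost first: [Ø], [that], [Ø] — 3 in total.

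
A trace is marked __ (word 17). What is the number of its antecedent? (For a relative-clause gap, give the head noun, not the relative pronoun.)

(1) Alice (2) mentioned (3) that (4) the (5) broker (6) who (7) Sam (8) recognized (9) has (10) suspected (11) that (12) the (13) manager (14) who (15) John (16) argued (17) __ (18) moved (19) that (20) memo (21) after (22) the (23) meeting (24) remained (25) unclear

The gap at 17 is the subject of "moved", inside a relative clause.
The relative pronoun is "who" (word 14); it is bound by the head noun immediately before it.
Its filler is the head noun "manager", at word 13.

13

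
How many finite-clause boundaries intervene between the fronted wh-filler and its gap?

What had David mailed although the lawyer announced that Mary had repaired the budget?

0

"what" originates inside the matrix clause — no clause boundary is crossed.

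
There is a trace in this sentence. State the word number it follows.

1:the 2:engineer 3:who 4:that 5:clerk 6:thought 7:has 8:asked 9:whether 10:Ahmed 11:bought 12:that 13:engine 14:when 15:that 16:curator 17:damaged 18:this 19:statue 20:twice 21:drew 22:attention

The displaced element is "the engineer" (word 2).
It is linked across 1 clause boundary (Ø).
It functions as the subject of "asked", so the gap sits immediately after word 6 ("thought").
Base order: That clerk thought that the engineer has asked whether Ahmed bought that engine when that curator damaged this statue twice.

6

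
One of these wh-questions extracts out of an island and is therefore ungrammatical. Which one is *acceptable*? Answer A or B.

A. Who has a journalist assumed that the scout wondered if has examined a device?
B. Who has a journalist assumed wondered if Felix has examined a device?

In A, the wh-phrase is extracted from inside a wh-island (introduced by "if"), which blocks movement.
In B, the extraction path crosses only that-complement boundaries, which are transparent.
So B is grammatical.

B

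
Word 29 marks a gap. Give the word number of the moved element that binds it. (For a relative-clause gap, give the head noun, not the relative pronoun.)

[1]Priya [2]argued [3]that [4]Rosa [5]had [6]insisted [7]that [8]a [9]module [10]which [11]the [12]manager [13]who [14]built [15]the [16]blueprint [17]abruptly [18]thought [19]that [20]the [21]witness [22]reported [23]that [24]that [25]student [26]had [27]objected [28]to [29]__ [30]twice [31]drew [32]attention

9

The gap at 29 is the prepositional object of "objected", inside a relative clause.
The relative pronoun is "which" (word 10); it is bound by the head noun immediately before it.
Its filler is the head noun "module", at word 9.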